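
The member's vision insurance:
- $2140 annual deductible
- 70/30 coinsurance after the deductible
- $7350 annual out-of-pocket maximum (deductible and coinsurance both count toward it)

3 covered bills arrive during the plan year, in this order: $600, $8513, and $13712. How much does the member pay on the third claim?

Bill 1, $600: entire amount goes to the deductible. Member owes $600 (running OOP $600).
Bill 2, $8513: deductible takes $1540, $6973 remains; 30% of $6973 = $2091.90. Member pays $3631.90; OOP now $4231.90.
Bill 3, $13712: 30% coinsurance on $13712 = $4113.60. OOP would hit $8345.50 > $7350, so the cap limits the member to $7350 − $4231.90 = $3118.10.

$3118.10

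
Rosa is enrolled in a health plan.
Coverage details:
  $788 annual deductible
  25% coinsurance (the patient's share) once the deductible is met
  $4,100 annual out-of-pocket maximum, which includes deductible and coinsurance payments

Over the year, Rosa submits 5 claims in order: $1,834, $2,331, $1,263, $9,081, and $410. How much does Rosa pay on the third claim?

#1 ($1,834): $788 to deductible, leaving $1,046; 25% of $1,046 = $261.50. Patient owes $1,049.50 (running OOP $1,049.50).
#2 ($2,331): 25% coinsurance on $2,331 = $582.75. Patient pays $582.75; OOP now $1,632.25.
#3 ($1,263): 25% coinsurance on $1,263 = $315.75. Cost to patient: $315.75. OOP to date $1,948.

$315.75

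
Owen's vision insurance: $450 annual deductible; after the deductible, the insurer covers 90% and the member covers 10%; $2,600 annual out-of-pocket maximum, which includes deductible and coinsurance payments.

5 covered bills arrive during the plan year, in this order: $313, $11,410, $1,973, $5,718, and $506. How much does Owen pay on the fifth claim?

$50.60

Bill 1, $313: all of it applies to the deductible. Member pays $313; OOP now $313.
Bill 2, $11,410: deductible takes $137, $11,273 remains; coinsurance $11,273 × 10% = $1,127.30. Member owes $1,264.30 (running OOP $1,577.30).
Bill 3, $1,973: 10% coinsurance on $1,973 = $197.30. Member owes $197.30 (running OOP $1,774.60).
Bill 4, $5,718: deductible already satisfied, so member's share is 10% × $5,718 = $571.80. Member pays $571.80; OOP now $2,346.40.
Bill 5, $506: deductible met; 10% of $506 = $50.60. Cost to member: $50.60. OOP to date $2,397.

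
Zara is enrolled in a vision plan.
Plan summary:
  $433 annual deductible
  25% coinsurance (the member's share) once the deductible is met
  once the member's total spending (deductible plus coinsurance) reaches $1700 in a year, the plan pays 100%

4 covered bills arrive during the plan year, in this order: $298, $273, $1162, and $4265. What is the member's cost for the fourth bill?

Claim 1 ($298): fully absorbed by the deductible. Cost to member: $298. OOP to date $298.
Claim 2 ($273): $135 finishes the deductible; $138 goes to coinsurance; coinsurance $138 × 25% = $34.50. Member owes $169.50 (running OOP $467.50).
Claim 3 ($1162): deductible already satisfied, so member's share is 25% × $1162 = $290.50. Member pays $290.50; OOP now $758.
Claim 4 ($4265): 25% coinsurance on $4265 = $1066.25. OOP would hit $1824.25 > $1700, so the cap limits the member to $1700 − $758 = $942.

$942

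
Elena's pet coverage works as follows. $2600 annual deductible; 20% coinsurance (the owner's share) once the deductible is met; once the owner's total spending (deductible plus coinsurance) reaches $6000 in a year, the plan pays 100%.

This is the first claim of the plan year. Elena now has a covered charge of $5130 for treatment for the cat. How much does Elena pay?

$3106

Nothing has been paid toward the $2600 deductible, so the first $2600 of this charge is applied there.
After the $2600 deductible portion, $5130 − $2600 = $2530 is subject to coinsurance.
Owner's 20% share of $2530 is $506.
So the owner owes $2600 + $506 = $3106 before any cap.
Total out-of-pocket so far would be $0 + $3106 = $3106, below the $6000 cap — no reduction.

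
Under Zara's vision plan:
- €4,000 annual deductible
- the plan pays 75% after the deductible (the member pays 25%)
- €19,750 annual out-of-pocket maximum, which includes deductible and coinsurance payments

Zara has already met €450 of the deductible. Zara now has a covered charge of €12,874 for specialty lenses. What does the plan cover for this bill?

€450 of the €4,000 deductible is already met, leaving €3,550.
After the €3,550 deductible portion, €12,874 − €3,550 = €9,324 is subject to coinsurance.
25% of €9,324 = €2,331 falls to the member.
So the member owes €3,550 + €2,331 = €5,881 before any cap.
Total out-of-pocket so far would be €450 + €5,881 = €6,331, below the €19,750 cap — no reduction.
The plan picks up €12,874 − €5,881 = €6,993.

€6,993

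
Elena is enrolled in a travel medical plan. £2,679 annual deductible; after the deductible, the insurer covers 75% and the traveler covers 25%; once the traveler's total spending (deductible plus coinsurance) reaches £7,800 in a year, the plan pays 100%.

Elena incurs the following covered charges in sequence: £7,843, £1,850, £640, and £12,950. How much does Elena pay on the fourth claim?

#1 (£7,843): £2,679 to deductible, leaving £5,164; coinsurance £5,164 × 25% = £1,291. Traveler owes £3,970 (running OOP £3,970).
#2 (£1,850): deductible already satisfied, so traveler's share is 25% × £1,850 = £462.50. Traveler owes £462.50 (running OOP £4,432.50).
#3 (£640): deductible already satisfied, so traveler's share is 25% × £640 = £160. Cost to traveler: £160. OOP to date £4,592.50.
#4 (£12,950): 25% coinsurance on £12,950 = £3,237.50. That would push OOP to £7,830, over the £7,800 cap, so traveler pays £7,800 − £4,592.50 = £3,207.50.

£3,207.50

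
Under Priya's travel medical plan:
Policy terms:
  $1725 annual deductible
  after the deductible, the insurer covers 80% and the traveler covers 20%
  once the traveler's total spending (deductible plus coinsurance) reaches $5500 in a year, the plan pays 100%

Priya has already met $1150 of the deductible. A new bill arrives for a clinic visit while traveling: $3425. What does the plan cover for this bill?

$1150 of the $1725 deductible is already met, leaving $575.
That leaves $3425 − $575 = $2850 for coinsurance.
Coinsurance: $2850 × 20% = $570.
Traveler responsibility before any cap: $575 + $570 = $1145.
Total out-of-pocket so far would be $1150 + $1145 = $2295, below the $5500 cap — no reduction.
The insurer covers the remainder: $3425 − $1145 = $2280.

$2280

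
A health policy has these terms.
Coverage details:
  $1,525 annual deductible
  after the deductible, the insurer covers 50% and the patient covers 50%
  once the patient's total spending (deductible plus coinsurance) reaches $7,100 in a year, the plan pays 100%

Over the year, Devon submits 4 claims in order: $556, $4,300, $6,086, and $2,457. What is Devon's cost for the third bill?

Claim 1 — $556: all of it applies to the deductible. Patient pays $556; OOP now $556.
Claim 2 — $4,300: $969 finishes the deductible; $3,331 goes to coinsurance; patient's 50% is $1,665.50. Cost to patient: $2,634.50. OOP to date $3,190.50.
Claim 3 — $6,086: deductible met; 50% of $6,086 = $3,043. Patient pays $3,043; OOP now $6,233.50.

$3,043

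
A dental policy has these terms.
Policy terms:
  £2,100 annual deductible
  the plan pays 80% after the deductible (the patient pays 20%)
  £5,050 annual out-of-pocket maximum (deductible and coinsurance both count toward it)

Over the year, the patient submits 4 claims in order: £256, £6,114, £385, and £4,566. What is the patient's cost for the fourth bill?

£913.20

#1 (£256): entire amount goes to the deductible. Cost to patient: £256. OOP to date £256.
#2 (£6,114): £1,844 finishes the deductible; £4,270 goes to coinsurance; patient's 20% is £854. Patient pays £2,698; OOP now £2,954.
#3 (£385): deductible already satisfied, so patient's share is 20% × £385 = £77. Cost to patient: £77. OOP to date £3,031.
#4 (£4,566): deductible met; 20% of £4,566 = £913.20. Patient pays £913.20; OOP now £3,944.20.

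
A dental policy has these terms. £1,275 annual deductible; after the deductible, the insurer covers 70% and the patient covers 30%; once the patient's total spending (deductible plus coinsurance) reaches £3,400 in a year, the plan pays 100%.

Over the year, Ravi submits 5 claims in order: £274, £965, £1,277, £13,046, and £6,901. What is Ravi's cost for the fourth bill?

#1 (£274): entire amount goes to the deductible. Cost to patient: £274. OOP to date £274.
#2 (£965): fully absorbed by the deductible. Cost to patient: £965. OOP to date £1,239.
#3 (£1,277): deductible takes £36, £1,241 remains; patient's 30% is £372.30. Patient pays £408.30; OOP now £1,647.30.
#4 (£13,046): deductible met; 30% of £13,046 = £3,913.80. OOP would hit £5,561.10 > £3,400, so the cap limits the patient to £3,400 − £1,647.30 = £1,752.70.

£1,752.70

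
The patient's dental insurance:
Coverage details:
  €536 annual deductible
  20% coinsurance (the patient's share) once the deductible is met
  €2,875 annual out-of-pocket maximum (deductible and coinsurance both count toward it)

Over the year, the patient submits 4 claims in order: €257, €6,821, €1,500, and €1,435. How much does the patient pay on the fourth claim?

€287

Claim 1 — €257: fully absorbed by the deductible. Cost to patient: €257. OOP to date €257.
Claim 2 — €6,821: deductible takes €279, €6,542 remains; 20% of €6,542 = €1,308.40. Patient pays €1,587.40; OOP now €1,844.40.
Claim 3 — €1,500: 20% coinsurance on €1,500 = €300. Patient pays €300; OOP now €2,144.40.
Claim 4 — €1,435: deductible already satisfied, so patient's share is 20% × €1,435 = €287. Cost to patient: €287. OOP to date €2,431.40.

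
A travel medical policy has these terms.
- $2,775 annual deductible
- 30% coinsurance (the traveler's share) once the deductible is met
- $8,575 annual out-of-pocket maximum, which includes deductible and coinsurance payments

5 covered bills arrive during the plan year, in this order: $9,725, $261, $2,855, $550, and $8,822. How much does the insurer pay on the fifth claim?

Claim 1 — $9,725: $2,775 to deductible, leaving $6,950; coinsurance $6,950 × 30% = $2,085. Cost to traveler: $4,860. OOP to date $4,860. Insurer: $9,725 − $4,860 = $4,865.
Claim 2 — $261: deductible already satisfied, so traveler's share is 30% × $261 = $78.30. Cost to traveler: $78.30. OOP to date $4,938.30. Plan pays $261 − $78.30 = $182.70.
Claim 3 — $2,855: 30% coinsurance on $2,855 = $856.50. Cost to traveler: $856.50. OOP to date $5,794.80. Insurer: $2,855 − $856.50 = $1,998.50.
Claim 4 — $550: 30% coinsurance on $550 = $165. Cost to traveler: $165. OOP to date $5,959.80. Plan pays $550 − $165 = $385.
Claim 5 — $8,822: deductible met; 30% of $8,822 = $2,646.60. That would push OOP to $8,606.40, over the $8,575 cap, so traveler pays $8,575 − $5,959.80 = $2,615.20. Insurer: $8,822 − $2,615.20 = $6,206.80.

$6,206.80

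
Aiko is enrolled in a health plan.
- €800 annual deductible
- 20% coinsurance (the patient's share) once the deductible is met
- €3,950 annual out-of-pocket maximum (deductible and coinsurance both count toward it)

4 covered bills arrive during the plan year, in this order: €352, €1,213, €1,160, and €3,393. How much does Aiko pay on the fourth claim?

€678.60

#1 (€352): all of it applies to the deductible. Patient pays €352; OOP now €352.
#2 (€1,213): deductible takes €448, €765 remains; 20% of €765 = €153. Patient pays €601; OOP now €953.
#3 (€1,160): deductible already satisfied, so patient's share is 20% × €1,160 = €232. Cost to patient: €232. OOP to date €1,185.
#4 (€3,393): deductible already satisfied, so patient's share is 20% × €3,393 = €678.60. Cost to patient: €678.60. OOP to date €1,863.60.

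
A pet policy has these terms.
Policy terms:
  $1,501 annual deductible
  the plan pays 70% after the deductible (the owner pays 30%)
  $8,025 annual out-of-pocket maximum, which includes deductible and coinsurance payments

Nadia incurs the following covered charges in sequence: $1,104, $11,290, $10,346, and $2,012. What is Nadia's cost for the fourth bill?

$152.30

Claim 1 — $1,104: entire amount goes to the deductible. Owner owes $1,104 (running OOP $1,104).
Claim 2 — $11,290: $397 finishes the deductible; $10,893 goes to coinsurance; owner's 30% is $3,267.90. Owner owes $3,664.90 (running OOP $4,768.90).
Claim 3 — $10,346: 30% coinsurance on $10,346 = $3,103.80. Owner pays $3,103.80; OOP now $7,872.70.
Claim 4 — $2,012: deductible met; 30% of $2,012 = $603.60. That would push OOP to $8,476.30, over the $8,025 cap, so owner pays $8,025 − $7,872.70 = $152.30.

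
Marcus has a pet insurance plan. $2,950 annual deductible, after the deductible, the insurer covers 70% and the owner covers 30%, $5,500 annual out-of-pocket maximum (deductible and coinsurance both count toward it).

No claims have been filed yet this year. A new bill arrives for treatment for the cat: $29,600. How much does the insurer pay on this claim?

Deductible not yet touched, so the first $2,950 of the bill goes to the deductible.
That leaves $29,600 − $2,950 = $26,650 for coinsurance.
Owner's 30% share of $26,650 is $7,995.
Owner responsibility before any cap: $2,950 + $7,995 = $10,945.
Adding $10,945 to the $0 already spent would give $10,945, which exceeds the $5,500 cap; the owner pays just $5,500 − $0 = $5,500.
Insurer pays the balance: $29,600 − $5,500 = $24,100.

$24,100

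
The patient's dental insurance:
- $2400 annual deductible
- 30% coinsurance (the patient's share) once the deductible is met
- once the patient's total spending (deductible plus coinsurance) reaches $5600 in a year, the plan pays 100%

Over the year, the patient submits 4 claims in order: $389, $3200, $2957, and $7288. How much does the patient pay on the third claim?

Bill 1, $389: entire amount goes to the deductible. Patient owes $389 (running OOP $389).
Bill 2, $3200: deductible takes $2011, $1189 remains; coinsurance $1189 × 30% = $356.70. Patient owes $2367.70 (running OOP $2756.70).
Bill 3, $2957: deductible met; 30% of $2957 = $887.10. Cost to patient: $887.10. OOP to date $3643.80.

$887.10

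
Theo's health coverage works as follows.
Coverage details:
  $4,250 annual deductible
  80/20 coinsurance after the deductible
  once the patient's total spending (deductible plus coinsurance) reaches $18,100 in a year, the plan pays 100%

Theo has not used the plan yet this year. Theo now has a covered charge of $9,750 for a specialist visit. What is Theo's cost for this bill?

Nothing has been paid toward the $4,250 deductible, so the first $4,250 of this charge is applied there.
The remaining $5,500 (= $9,750 − $4,250) moves to coinsurance.
Coinsurance: $5,500 × 20% = $1,100.
So the patient owes $4,250 + $1,100 = $5,350 before any cap.
Year-to-date out-of-pocket becomes $0 + $5,350 = $5,350, still under the $18,100 maximum, so no cap applies.

$5,350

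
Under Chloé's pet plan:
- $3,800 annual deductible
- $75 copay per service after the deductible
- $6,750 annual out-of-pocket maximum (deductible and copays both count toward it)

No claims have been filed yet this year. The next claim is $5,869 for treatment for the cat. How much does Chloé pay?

$3,875

Nothing has been paid toward the $3,800 deductible, so the first $3,800 of this charge is applied there.
That leaves $5,869 − $3,800 = $2,069 for the copay.
Copay on this service: $75.
That puts the owner's cost at $3,800 + $75 = $3,875 before any cap.
Total out-of-pocket so far would be $0 + $3,875 = $3,875, below the $6,750 cap — no reduction.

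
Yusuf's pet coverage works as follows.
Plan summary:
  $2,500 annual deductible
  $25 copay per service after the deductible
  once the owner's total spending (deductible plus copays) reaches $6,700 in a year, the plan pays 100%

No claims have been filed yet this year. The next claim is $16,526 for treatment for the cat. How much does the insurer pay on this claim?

The full $2,500 deductible is still open; $2,500 of this bill applies to it.
The remaining $14,026 (= $16,526 − $2,500) moves to the copay.
Copay on this service: $25.
That puts the owner's cost at $2,500 + $25 = $2,525 before any cap.
Cumulative spending $0 + $2,525 = $2,525 stays under the $6,700 maximum.
Insurer pays the balance: $16,526 − $2,525 = $14,001.

$14,001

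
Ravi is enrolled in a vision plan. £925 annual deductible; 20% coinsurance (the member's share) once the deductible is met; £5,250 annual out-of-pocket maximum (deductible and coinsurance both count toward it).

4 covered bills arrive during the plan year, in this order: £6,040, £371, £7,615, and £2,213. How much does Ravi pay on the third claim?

Claim 1 — £6,040: £925 finishes the deductible; £5,115 goes to coinsurance; member's 20% is £1,023. Member pays £1,948; OOP now £1,948.
Claim 2 — £371: 20% coinsurance on £371 = £74.20. Member pays £74.20; OOP now £2,022.20.
Claim 3 — £7,615: deductible met; 20% of £7,615 = £1,523. Member owes £1,523 (running OOP £3,545.20).

£1,523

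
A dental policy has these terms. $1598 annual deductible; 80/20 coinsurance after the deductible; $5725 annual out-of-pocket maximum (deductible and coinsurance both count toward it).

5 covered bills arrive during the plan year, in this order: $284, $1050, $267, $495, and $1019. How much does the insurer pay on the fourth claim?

$396

Claim 1 — $284: fully absorbed by the deductible. Cost to patient: $284. OOP to date $284. Insurer: $284 − $284 = $0.
Claim 2 — $1050: entire amount goes to the deductible. Cost to patient: $1050. OOP to date $1334. Insurer: $1050 − $1050 = $0.
Claim 3 — $267: $264 finishes the deductible; $3 goes to coinsurance; 20% of $3 = $0.60. Cost to patient: $264.60. OOP to date $1598.60. Plan pays $267 − $264.60 = $2.40.
Claim 4 — $495: 20% coinsurance on $495 = $99. Patient pays $99; OOP now $1697.60. Plan pays $495 − $99 = $396.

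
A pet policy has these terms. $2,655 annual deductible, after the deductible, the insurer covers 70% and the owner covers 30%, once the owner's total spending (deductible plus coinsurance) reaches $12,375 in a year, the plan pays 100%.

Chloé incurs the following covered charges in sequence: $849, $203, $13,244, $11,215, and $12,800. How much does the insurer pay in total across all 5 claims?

#1 ($849): all of it applies to the deductible. Owner owes $849 (running OOP $849). Plan pays $849 − $849 = $0.
#2 ($203): fully absorbed by the deductible. Owner pays $203; OOP now $1,052. Insurer: $203 − $203 = $0.
#3 ($13,244): $1,603 finishes the deductible; $11,641 goes to coinsurance; owner's 30% is $3,492.30. Owner owes $5,095.30 (running OOP $6,147.30). Insurer: $13,244 − $5,095.30 = $8,148.70.
#4 ($11,215): deductible already satisfied, so owner's share is 30% × $11,215 = $3,364.50. Cost to owner: $3,364.50. OOP to date $9,511.80. Plan pays $11,215 − $3,364.50 = $7,850.50.
#5 ($12,800): deductible already satisfied, so owner's share is 30% × $12,800 = $3,840. Adding that to $9,511.80 gives $13,351.80, past the $12,375 cap; owner pays only $12,375 − $9,511.80 = $2,863.20. Insurer: $12,800 − $2,863.20 = $9,936.80.
Insurer total = bills − owner's total = $38,311 − $12,375 = $25,936.

$25,936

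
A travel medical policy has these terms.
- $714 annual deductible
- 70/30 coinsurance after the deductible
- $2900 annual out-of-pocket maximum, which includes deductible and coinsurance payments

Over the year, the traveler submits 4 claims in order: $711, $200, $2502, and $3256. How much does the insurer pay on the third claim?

Claim 1 ($711): fully absorbed by the deductible. Traveler owes $711 (running OOP $711). Plan pays $711 − $711 = $0.
Claim 2 ($200): $3 to deductible, leaving $197; coinsurance $197 × 30% = $59.10. Traveler owes $62.10 (running OOP $773.10). Plan pays $200 − $62.10 = $137.90.
Claim 3 ($2502): 30% coinsurance on $2502 = $750.60. Traveler owes $750.60 (running OOP $1523.70). Insurer: $2502 − $750.60 = $1751.40.

$1751.40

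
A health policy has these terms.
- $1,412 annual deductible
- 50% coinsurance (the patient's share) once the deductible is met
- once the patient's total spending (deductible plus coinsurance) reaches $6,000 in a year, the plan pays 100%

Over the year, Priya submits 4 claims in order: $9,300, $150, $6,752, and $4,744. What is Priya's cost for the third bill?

#1 ($9,300): $1,412 to deductible, leaving $7,888; patient's 50% is $3,944. Patient pays $5,356; OOP now $5,356.
#2 ($150): deductible already satisfied, so patient's share is 50% × $150 = $75. Cost to patient: $75. OOP to date $5,431.
#3 ($6,752): deductible already satisfied, so patient's share is 50% × $6,752 = $3,376. That would push OOP to $8,807, over the $6,000 cap, so patient pays $6,000 − $5,431 = $569.

$569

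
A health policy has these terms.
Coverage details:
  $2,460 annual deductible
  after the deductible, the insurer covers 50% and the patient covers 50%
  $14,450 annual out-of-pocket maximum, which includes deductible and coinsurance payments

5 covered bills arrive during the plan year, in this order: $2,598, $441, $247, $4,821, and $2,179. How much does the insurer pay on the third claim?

$123.50

Claim 1 ($2,598): deductible takes $2,460, $138 remains; coinsurance $138 × 50% = $69. Patient pays $2,529; OOP now $2,529. Insurer: $2,598 − $2,529 = $69.
Claim 2 ($441): deductible met; 50% of $441 = $220.50. Patient owes $220.50 (running OOP $2,749.50). Plan pays $441 − $220.50 = $220.50.
Claim 3 ($247): 50% coinsurance on $247 = $123.50. Patient owes $123.50 (running OOP $2,873). Plan pays $247 − $123.50 = $123.50.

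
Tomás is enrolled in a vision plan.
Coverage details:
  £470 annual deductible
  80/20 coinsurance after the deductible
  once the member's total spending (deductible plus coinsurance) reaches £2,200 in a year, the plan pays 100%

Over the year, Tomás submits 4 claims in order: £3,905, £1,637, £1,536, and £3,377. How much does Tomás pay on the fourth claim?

#1 (£3,905): £470 to deductible, leaving £3,435; 20% of £3,435 = £687. Member pays £1,157; OOP now £1,157.
#2 (£1,637): deductible met; 20% of £1,637 = £327.40. Member owes £327.40 (running OOP £1,484.40).
#3 (£1,536): deductible already satisfied, so member's share is 20% × £1,536 = £307.20. Cost to member: £307.20. OOP to date £1,791.60.
#4 (£3,377): 20% coinsurance on £3,377 = £675.40. OOP would hit £2,467 > £2,200, so the cap limits the member to £2,200 − £1,791.60 = £408.40.

£408.40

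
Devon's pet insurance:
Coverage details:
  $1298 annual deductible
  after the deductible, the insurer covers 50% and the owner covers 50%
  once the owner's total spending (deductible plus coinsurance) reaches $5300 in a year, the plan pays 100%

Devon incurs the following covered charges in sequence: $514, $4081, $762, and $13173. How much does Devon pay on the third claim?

#1 ($514): fully absorbed by the deductible. Owner pays $514; OOP now $514.
#2 ($4081): $784 to deductible, leaving $3297; owner's 50% is $1648.50. Owner owes $2432.50 (running OOP $2946.50).
#3 ($762): 50% coinsurance on $762 = $381. Owner pays $381; OOP now $3327.50.

$381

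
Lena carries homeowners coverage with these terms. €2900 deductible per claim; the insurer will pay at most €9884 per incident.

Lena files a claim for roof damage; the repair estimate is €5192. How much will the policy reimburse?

€2292

Subtract the deductible: €5192 − €2900 = €2292.
€2292 is within the €9884 limit, so the insurer pays €2292.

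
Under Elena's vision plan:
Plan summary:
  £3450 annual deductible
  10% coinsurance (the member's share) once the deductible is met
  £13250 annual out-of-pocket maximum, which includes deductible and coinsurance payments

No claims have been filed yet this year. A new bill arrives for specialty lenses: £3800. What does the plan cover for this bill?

£315

Deductible not yet touched, so the first £3450 of the bill goes to the deductible.
After the £3450 deductible portion, £3800 − £3450 = £350 is subject to coinsurance.
Member's 10% share of £350 is £35.
So the member owes £3450 + £35 = £3485 before any cap.
Year-to-date out-of-pocket becomes £0 + £3485 = £3485, still under the £13250 maximum, so no cap applies.
The insurer covers the remainder: £3800 − £3485 = £315.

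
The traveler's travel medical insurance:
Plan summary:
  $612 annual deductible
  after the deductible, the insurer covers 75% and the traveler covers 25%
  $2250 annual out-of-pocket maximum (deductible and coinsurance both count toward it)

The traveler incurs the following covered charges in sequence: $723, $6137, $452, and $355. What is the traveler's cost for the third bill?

Claim 1 ($723): $612 to deductible, leaving $111; 25% of $111 = $27.75. Cost to traveler: $639.75. OOP to date $639.75.
Claim 2 ($6137): 25% coinsurance on $6137 = $1534.25. Traveler pays $1534.25; OOP now $2174.
Claim 3 ($452): 25% coinsurance on $452 = $113. Adding that to $2174 gives $2287, past the $2250 cap; traveler pays only $2250 − $2174 = $76.

$76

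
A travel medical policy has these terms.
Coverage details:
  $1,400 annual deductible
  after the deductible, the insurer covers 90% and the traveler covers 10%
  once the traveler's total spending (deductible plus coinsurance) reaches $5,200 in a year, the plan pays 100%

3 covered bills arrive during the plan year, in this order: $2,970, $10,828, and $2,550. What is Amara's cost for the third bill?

$255

Bill 1, $2,970: deductible takes $1,400, $1,570 remains; coinsurance $1,570 × 10% = $157. Traveler pays $1,557; OOP now $1,557.
Bill 2, $10,828: deductible met; 10% of $10,828 = $1,082.80. Cost to traveler: $1,082.80. OOP to date $2,639.80.
Bill 3, $2,550: deductible already satisfied, so traveler's share is 10% × $2,550 = $255. Traveler owes $255 (running OOP $2,894.80).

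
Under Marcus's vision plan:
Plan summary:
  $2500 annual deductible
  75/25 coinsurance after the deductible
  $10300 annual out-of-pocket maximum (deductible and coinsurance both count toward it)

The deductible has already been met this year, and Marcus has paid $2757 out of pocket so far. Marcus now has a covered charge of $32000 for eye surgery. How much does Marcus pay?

$7543

With the deductible met, the entire $32000 is subject to coinsurance.
Coinsurance: $32000 × 25% = $8000.
Adding $8000 to the $2757 already spent would give $10757, which exceeds the $10300 cap; the member pays just $10300 − $2757 = $7543.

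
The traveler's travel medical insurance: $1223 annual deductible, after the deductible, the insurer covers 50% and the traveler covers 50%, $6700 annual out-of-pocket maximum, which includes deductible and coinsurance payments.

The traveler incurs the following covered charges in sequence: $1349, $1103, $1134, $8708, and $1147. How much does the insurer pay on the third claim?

Claim 1 — $1349: deductible takes $1223, $126 remains; coinsurance $126 × 50% = $63. Cost to traveler: $1286. OOP to date $1286. Plan pays $1349 − $1286 = $63.
Claim 2 — $1103: deductible met; 50% of $1103 = $551.50. Traveler pays $551.50; OOP now $1837.50. Plan pays $1103 − $551.50 = $551.50.
Claim 3 — $1134: 50% coinsurance on $1134 = $567. Cost to traveler: $567. OOP to date $2404.50. Insurer: $1134 − $567 = $567.

$567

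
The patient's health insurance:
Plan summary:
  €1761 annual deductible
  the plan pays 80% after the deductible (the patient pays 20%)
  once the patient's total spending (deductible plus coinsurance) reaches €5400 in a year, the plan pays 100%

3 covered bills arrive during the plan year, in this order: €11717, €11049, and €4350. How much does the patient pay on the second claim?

Claim 1 — €11717: €1761 to deductible, leaving €9956; 20% of €9956 = €1991.20. Patient pays €3752.20; OOP now €3752.20.
Claim 2 — €11049: deductible met; 20% of €11049 = €2209.80. OOP would hit €5962 > €5400, so the cap limits the patient to €5400 − €3752.20 = €1647.80.

€1647.80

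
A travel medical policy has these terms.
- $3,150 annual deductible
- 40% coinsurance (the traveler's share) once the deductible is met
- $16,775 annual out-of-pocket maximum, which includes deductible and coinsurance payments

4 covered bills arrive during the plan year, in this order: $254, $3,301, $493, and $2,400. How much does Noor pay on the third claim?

$197.20

Bill 1, $254: all of it applies to the deductible. Traveler owes $254 (running OOP $254).
Bill 2, $3,301: deductible takes $2,896, $405 remains; 40% of $405 = $162. Traveler owes $3,058 (running OOP $3,312).
Bill 3, $493: deductible already satisfied, so traveler's share is 40% × $493 = $197.20. Traveler pays $197.20; OOP now $3,509.20.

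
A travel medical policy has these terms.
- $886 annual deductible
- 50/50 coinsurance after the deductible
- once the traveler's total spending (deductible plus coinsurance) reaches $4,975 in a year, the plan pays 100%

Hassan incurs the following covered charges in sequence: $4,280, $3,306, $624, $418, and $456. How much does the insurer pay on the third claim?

$312

Claim 1 ($4,280): $886 finishes the deductible; $3,394 goes to coinsurance; traveler's 50% is $1,697. Cost to traveler: $2,583. OOP to date $2,583. Insurer: $4,280 − $2,583 = $1,697.
Claim 2 ($3,306): deductible already satisfied, so traveler's share is 50% × $3,306 = $1,653. Traveler pays $1,653; OOP now $4,236. Plan pays $3,306 − $1,653 = $1,653.
Claim 3 ($624): deductible met; 50% of $624 = $312. Traveler pays $312; OOP now $4,548. Insurer: $624 − $312 = $312.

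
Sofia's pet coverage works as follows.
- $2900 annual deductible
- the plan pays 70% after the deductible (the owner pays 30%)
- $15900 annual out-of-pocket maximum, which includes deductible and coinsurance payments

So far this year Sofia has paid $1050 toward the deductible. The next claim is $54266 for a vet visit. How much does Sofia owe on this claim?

$14850

Deductible still to meet: $2900 − $1050 = $1850.
That leaves $54266 − $1850 = $52416 for coinsurance.
Coinsurance: $52416 × 30% = $15724.80.
Owner responsibility before any cap: $1850 + $15724.80 = $17574.80.
Adding $17574.80 to the $1050 already spent would give $18624.80, which exceeds the $15900 cap; the owner pays just $15900 − $1050 = $14850.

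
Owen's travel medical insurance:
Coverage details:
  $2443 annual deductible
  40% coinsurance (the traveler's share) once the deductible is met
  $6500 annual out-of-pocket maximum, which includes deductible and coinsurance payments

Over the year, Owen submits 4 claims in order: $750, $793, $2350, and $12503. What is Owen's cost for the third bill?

$1480

Bill 1, $750: entire amount goes to the deductible. Traveler pays $750; OOP now $750.
Bill 2, $793: entire amount goes to the deductible. Traveler owes $793 (running OOP $1543).
Bill 3, $2350: $900 to deductible, leaving $1450; traveler's 40% is $580. Cost to traveler: $1480. OOP to date $3023.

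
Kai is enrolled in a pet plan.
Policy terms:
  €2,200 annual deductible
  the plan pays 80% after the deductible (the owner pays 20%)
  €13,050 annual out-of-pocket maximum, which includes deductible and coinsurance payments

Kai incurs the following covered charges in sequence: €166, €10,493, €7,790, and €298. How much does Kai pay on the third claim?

€1,558

Bill 1, €166: all of it applies to the deductible. Owner owes €166 (running OOP €166).
Bill 2, €10,493: €2,034 finishes the deductible; €8,459 goes to coinsurance; coinsurance €8,459 × 20% = €1,691.80. Owner pays €3,725.80; OOP now €3,891.80.
Bill 3, €7,790: 20% coinsurance on €7,790 = €1,558. Owner owes €1,558 (running OOP €5,449.80).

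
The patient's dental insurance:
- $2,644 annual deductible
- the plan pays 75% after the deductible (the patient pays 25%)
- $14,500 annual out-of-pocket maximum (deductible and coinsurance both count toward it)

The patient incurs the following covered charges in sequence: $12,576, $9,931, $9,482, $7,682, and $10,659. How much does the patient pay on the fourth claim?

#1 ($12,576): $2,644 to deductible, leaving $9,932; patient's 25% is $2,483. Patient pays $5,127; OOP now $5,127.
#2 ($9,931): deductible already satisfied, so patient's share is 25% × $9,931 = $2,482.75. Patient pays $2,482.75; OOP now $7,609.75.
#3 ($9,482): deductible already satisfied, so patient's share is 25% × $9,482 = $2,370.50. Patient owes $2,370.50 (running OOP $9,980.25).
#4 ($7,682): deductible already satisfied, so patient's share is 25% × $7,682 = $1,920.50. Patient pays $1,920.50; OOP now $11,900.75.

$1,920.50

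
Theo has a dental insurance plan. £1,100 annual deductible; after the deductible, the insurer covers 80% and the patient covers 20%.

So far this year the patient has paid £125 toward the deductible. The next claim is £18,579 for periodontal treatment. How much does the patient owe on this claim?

£4,495.80

Deductible still to meet: £1,100 − £125 = £975.
The remaining £17,604 (= £18,579 − £975) moves to coinsurance.
Patient's 20% share of £17,604 is £3,520.80.
Patient responsibility: £975 + £3,520.80 = £4,495.80.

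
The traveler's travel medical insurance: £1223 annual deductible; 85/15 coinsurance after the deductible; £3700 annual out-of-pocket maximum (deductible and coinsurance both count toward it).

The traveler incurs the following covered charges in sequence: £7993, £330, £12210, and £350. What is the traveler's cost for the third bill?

Claim 1 (£7993): deductible takes £1223, £6770 remains; coinsurance £6770 × 15% = £1015.50. Traveler pays £2238.50; OOP now £2238.50.
Claim 2 (£330): deductible met; 15% of £330 = £49.50. Traveler owes £49.50 (running OOP £2288).
Claim 3 (£12210): deductible met; 15% of £12210 = £1831.50. OOP would hit £4119.50 > £3700, so the cap limits the traveler to £3700 − £2288 = £1412.

£1412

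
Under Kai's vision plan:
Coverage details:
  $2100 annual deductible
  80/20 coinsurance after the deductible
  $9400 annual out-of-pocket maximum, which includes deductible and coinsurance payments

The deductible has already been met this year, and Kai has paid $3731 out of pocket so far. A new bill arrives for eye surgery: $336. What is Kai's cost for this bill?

The deductible is already satisfied, so the full bill goes to coinsurance.
Coinsurance: $336 × 20% = $67.20.
Year-to-date out-of-pocket becomes $3731 + $67.20 = $3798.20, still under the $9400 maximum, so no cap applies.

$67.20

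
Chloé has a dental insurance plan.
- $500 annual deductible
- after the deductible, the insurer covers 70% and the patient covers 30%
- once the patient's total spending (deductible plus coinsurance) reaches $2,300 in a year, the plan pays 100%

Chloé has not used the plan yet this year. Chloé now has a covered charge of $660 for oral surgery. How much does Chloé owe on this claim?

$548

Nothing has been paid toward the $500 deductible, so the first $500 of this charge is applied there.
After the $500 deductible portion, $660 − $500 = $160 is subject to coinsurance.
30% of $160 = $48 falls to the patient.
That puts the patient's cost at $500 + $48 = $548 before any cap.
Total out-of-pocket so far would be $0 + $548 = $548, below the $2,300 cap — no reduction.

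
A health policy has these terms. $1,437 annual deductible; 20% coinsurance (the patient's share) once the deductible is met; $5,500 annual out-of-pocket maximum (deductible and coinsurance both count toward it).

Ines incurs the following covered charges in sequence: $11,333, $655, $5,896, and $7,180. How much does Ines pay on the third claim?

Claim 1 — $11,333: $1,437 to deductible, leaving $9,896; 20% of $9,896 = $1,979.20. Cost to patient: $3,416.20. OOP to date $3,416.20.
Claim 2 — $655: deductible already satisfied, so patient's share is 20% × $655 = $131. Patient owes $131 (running OOP $3,547.20).
Claim 3 — $5,896: deductible met; 20% of $5,896 = $1,179.20. Cost to patient: $1,179.20. OOP to date $4,726.40.

$1,179.20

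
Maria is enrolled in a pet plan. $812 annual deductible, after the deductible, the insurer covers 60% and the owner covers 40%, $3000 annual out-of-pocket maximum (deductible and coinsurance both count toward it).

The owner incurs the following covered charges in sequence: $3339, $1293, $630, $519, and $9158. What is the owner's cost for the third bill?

Claim 1 ($3339): $812 to deductible, leaving $2527; coinsurance $2527 × 40% = $1010.80. Cost to owner: $1822.80. OOP to date $1822.80.
Claim 2 ($1293): deductible already satisfied, so owner's share is 40% × $1293 = $517.20. Owner owes $517.20 (running OOP $2340).
Claim 3 ($630): 40% coinsurance on $630 = $252. Cost to owner: $252. OOP to date $2592.

$252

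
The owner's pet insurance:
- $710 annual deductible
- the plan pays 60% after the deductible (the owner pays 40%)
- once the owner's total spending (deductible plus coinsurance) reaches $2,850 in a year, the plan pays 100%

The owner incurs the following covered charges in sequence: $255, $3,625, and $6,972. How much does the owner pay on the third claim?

$872

#1 ($255): entire amount goes to the deductible. Owner pays $255; OOP now $255.
#2 ($3,625): $455 to deductible, leaving $3,170; 40% of $3,170 = $1,268. Owner owes $1,723 (running OOP $1,978).
#3 ($6,972): deductible already satisfied, so owner's share is 40% × $6,972 = $2,788.80. OOP would hit $4,766.80 > $2,850, so the cap limits the owner to $2,850 − $1,978 = $872.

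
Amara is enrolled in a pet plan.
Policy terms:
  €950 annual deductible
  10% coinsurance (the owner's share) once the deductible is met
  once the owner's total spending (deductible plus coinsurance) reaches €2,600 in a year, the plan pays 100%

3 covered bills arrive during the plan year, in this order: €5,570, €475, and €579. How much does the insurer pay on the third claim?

#1 (€5,570): €950 finishes the deductible; €4,620 goes to coinsurance; 10% of €4,620 = €462. Owner owes €1,412 (running OOP €1,412). Insurer: €5,570 − €1,412 = €4,158.
#2 (€475): deductible already satisfied, so owner's share is 10% × €475 = €47.50. Owner pays €47.50; OOP now €1,459.50. Plan pays €475 − €47.50 = €427.50.
#3 (€579): deductible met; 10% of €579 = €57.90. Cost to owner: €57.90. OOP to date €1,517.40. Plan pays €579 − €57.90 = €521.10.

€521.10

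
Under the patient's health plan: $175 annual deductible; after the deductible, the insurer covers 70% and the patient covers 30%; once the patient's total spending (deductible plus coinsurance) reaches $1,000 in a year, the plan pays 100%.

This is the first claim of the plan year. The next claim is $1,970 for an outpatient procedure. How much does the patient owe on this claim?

Nothing has been paid toward the $175 deductible, so the first $175 of this charge is applied there.
After the $175 deductible portion, $1,970 − $175 = $1,795 is subject to coinsurance.
Coinsurance: $1,795 × 30% = $538.50.
So the patient owes $175 + $538.50 = $713.50 before any cap.
Total out-of-pocket so far would be $0 + $713.50 = $713.50, below the $1,000 cap — no reduction.

$713.50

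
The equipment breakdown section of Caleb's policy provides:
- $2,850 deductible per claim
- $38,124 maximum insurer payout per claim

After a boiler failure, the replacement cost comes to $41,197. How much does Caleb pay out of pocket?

Less the $2,850 deductible: $41,197 − $2,850 = $38,347.
Since $38,347 > $38,124, the payout is capped at $38,124.
The business owner bears the rest of the original loss: $41,197 − $38,124 = $3,073.

$3,073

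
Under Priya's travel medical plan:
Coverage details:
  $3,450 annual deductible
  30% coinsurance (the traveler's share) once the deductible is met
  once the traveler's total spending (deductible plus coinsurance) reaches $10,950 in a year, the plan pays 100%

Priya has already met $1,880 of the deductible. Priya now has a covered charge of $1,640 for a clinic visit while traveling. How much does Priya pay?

Deductible still to meet: $3,450 − $1,880 = $1,570.
After the $1,570 deductible portion, $1,640 − $1,570 = $70 is subject to coinsurance.
Traveler's 30% share of $70 is $21.
That puts the traveler's cost at $1,570 + $21 = $1,591 before any cap.
Total out-of-pocket so far would be $1,880 + $1,591 = $3,471, below the $10,950 cap — no reduction.

$1,591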